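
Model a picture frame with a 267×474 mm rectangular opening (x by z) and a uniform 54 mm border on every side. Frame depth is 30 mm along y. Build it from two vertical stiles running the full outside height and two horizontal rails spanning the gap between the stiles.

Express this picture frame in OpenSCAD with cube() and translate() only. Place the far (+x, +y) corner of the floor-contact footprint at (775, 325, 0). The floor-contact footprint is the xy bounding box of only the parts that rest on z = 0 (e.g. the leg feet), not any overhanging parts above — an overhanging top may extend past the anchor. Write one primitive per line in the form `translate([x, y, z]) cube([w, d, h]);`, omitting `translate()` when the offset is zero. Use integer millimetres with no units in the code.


translate([400, 295, 0]) cube([54, 30, 582]);
translate([721, 295, 0]) cube([54, 30, 582]);
translate([454, 295, 0]) cube([267, 30, 54]);
translate([454, 295, 528]) cube([267, 30, 54]);


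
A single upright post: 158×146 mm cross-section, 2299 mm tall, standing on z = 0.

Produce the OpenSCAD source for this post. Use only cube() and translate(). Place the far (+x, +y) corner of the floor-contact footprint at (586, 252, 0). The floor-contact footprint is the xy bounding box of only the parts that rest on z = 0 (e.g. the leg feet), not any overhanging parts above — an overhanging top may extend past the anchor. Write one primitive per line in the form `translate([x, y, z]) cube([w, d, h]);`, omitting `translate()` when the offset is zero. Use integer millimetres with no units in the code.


translate([428, 106, 0]) cube([158, 146, 2299]);


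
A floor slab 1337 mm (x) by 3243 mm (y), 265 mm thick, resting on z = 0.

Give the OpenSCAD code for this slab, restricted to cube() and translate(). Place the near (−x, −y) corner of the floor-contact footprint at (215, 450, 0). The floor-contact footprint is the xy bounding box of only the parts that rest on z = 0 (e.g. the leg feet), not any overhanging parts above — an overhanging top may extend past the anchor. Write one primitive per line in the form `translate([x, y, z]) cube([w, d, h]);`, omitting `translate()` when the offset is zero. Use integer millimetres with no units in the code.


translate([215, 450, 0]) cube([1337, 3243, 265]);


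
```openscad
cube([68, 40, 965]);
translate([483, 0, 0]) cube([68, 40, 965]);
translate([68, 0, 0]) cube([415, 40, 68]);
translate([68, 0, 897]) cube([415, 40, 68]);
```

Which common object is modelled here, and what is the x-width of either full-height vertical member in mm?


A picture frame. The border width is 68 mm.

Four thin pieces enclosing a rectangular opening — a picture frame. The two full-height stiles are 965 mm tall; the top rail sits at z = 897 and is 68 mm tall, so the border above the opening is 965 − 897 = 68 mm, matching the stile x-width.


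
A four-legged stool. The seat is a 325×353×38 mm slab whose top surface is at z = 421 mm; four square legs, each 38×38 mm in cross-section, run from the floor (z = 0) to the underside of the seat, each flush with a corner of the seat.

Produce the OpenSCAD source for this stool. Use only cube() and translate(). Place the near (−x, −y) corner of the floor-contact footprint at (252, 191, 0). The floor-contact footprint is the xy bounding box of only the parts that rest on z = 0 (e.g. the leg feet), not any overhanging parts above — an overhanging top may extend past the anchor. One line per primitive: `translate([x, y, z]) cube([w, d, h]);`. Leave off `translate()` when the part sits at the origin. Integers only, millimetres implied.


translate([252, 191, 383]) cube([325, 353, 38]);
translate([252, 191, 0]) cube([38, 38, 383]);
translate([539, 191, 0]) cube([38, 38, 383]);
translate([252, 506, 0]) cube([38, 38, 383]);
translate([539, 506, 0]) cube([38, 38, 383]);


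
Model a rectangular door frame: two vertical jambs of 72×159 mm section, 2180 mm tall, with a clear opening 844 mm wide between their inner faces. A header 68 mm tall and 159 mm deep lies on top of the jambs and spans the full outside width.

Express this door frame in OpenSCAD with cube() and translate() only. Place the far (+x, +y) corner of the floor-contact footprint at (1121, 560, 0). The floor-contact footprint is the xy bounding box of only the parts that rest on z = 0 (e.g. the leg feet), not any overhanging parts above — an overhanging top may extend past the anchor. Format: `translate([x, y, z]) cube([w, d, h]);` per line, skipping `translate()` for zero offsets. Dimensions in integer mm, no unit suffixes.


translate([133, 401, 0]) cube([72, 159, 2180]);
translate([1049, 401, 0]) cube([72, 159, 2180]);
translate([133, 401, 2180]) cube([988, 159, 68]);


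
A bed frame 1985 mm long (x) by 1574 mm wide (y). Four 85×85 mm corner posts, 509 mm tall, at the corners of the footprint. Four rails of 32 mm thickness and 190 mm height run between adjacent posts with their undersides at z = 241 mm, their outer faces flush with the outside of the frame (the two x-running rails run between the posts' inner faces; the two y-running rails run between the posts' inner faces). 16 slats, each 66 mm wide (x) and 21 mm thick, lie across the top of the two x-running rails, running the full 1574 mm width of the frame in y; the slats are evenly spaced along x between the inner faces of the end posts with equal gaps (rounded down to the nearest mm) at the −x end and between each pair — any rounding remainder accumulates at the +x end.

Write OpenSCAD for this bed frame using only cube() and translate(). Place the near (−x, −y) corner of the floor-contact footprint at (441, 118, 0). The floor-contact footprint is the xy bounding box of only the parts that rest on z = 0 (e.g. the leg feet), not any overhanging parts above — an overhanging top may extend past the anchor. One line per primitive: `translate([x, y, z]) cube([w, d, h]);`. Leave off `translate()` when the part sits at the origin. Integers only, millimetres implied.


translate([441, 118, 0]) cube([85, 85, 509]);
translate([441, 1607, 0]) cube([85, 85, 509]);
translate([2341, 118, 0]) cube([85, 85, 509]);
translate([2341, 1607, 0]) cube([85, 85, 509]);
translate([526, 118, 241]) cube([1815, 32, 190]);
translate([526, 1660, 241]) cube([1815, 32, 190]);
translate([441, 203, 241]) cube([32, 1404, 190]);
translate([2394, 203, 241]) cube([32, 1404, 190]);
translate([570, 118, 431]) cube([66, 1574, 21]);
translate([680, 118, 431]) cube([66, 1574, 21]);
translate([790, 118, 431]) cube([66, 1574, 21]);
translate([900, 118, 431]) cube([66, 1574, 21]);
translate([1010, 118, 431]) cube([66, 1574, 21]);
translate([1120, 118, 431]) cube([66, 1574, 21]);
translate([1230, 118, 431]) cube([66, 1574, 21]);
translate([1340, 118, 431]) cube([66, 1574, 21]);
translate([1450, 118, 431]) cube([66, 1574, 21]);
translate([1560, 118, 431]) cube([66, 1574, 21]);
translate([1670, 118, 431]) cube([66, 1574, 21]);
translate([1780, 118, 431]) cube([66, 1574, 21]);
translate([1890, 118, 431]) cube([66, 1574, 21]);
translate([2000, 118, 431]) cube([66, 1574, 21]);
translate([2110, 118, 431]) cube([66, 1574, 21]);
translate([2220, 118, 431]) cube([66, 1574, 21]);


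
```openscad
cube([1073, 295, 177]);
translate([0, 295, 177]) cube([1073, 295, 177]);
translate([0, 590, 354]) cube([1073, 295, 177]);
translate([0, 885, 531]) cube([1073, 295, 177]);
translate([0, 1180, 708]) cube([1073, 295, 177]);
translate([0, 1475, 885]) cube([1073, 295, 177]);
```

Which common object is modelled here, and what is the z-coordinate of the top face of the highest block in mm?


A staircase. The total rise is 1062 mm.

6 identical blocks, each offset up and back from the previous — a staircase. Each step is 177 mm tall and there are 6 of them, so the total rise is 6 × 177 = 1062 mm.


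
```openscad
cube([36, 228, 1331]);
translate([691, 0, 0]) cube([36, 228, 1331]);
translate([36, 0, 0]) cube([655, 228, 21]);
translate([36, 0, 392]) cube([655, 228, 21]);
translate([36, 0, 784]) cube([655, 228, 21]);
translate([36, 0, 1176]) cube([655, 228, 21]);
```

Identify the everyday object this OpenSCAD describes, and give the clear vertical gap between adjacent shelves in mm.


A bookshelf. The clear shelf gap is 371 mm.

Two tall side panels with 4 horizontal boards between them — a bookshelf. The first two shelf undersides are at z = 0 and z = 392; with shelf thickness 21, the clear gap is 392 − 0 − 21 = 371 mm.


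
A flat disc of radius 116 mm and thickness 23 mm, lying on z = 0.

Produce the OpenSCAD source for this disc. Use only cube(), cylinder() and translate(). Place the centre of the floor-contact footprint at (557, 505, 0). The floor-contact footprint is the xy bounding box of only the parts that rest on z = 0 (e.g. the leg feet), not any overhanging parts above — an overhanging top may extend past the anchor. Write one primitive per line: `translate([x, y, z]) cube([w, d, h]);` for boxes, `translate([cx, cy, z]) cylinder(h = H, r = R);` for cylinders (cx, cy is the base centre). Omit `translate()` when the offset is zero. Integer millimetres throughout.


translate([557, 505, 0]) cylinder(h = 23, r = 116);


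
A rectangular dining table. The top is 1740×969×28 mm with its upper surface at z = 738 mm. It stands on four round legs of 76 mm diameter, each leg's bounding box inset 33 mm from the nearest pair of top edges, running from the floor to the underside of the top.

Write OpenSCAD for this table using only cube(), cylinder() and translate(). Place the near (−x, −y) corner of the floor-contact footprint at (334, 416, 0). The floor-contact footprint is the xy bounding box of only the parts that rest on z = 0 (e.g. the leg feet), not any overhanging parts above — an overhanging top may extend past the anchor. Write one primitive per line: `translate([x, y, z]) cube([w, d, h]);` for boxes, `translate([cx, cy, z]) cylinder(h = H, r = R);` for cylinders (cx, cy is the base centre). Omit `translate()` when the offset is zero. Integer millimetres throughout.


translate([301, 383, 710]) cube([1740, 969, 28]);
translate([372, 454, 0]) cylinder(h = 710, r = 38);
translate([1970, 454, 0]) cylinder(h = 710, r = 38);
translate([372, 1281, 0]) cylinder(h = 710, r = 38);
translate([1970, 1281, 0]) cylinder(h = 710, r = 38);


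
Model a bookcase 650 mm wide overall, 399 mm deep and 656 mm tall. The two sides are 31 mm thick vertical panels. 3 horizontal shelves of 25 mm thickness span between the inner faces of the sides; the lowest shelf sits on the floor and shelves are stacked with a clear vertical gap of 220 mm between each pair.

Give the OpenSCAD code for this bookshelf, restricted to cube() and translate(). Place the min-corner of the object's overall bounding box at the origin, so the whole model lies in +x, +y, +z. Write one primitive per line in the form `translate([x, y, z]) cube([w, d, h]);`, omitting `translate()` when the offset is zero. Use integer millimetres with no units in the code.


cube([31, 399, 656]);
translate([619, 0, 0]) cube([31, 399, 656]);
translate([31, 0, 0]) cube([588, 399, 25]);
translate([31, 0, 245]) cube([588, 399, 25]);
translate([31, 0, 490]) cube([588, 399, 25]);


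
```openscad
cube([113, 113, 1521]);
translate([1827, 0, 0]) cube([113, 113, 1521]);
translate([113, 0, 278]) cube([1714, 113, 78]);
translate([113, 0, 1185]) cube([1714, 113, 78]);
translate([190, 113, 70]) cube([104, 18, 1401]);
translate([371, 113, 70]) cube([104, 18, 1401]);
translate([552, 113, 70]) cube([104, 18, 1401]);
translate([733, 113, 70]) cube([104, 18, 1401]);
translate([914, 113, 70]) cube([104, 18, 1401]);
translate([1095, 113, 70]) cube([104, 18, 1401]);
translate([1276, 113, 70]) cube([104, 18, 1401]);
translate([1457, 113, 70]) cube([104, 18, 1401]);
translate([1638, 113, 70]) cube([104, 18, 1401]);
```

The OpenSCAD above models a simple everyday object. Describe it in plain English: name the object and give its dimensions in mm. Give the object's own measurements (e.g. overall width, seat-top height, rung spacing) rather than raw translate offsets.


A fence section. Two 113×113 mm posts, 1521 mm tall, stand on the floor with a clear span of 1714 mm between their inner faces. Two horizontal rails of 113×78 mm section span the gap between the posts with their undersides at z = 278 mm and z = 1185 mm, flush with the posts' −y face. 9 pickets, each 104 mm wide, 18 mm thick and 1401 mm tall, are fixed to the +y face of the rails with their bottoms at z = 70 mm, spaced across the span with a 77 mm gap after the −x post and between neighbouring pickets, with 85 mm left before the +x post.


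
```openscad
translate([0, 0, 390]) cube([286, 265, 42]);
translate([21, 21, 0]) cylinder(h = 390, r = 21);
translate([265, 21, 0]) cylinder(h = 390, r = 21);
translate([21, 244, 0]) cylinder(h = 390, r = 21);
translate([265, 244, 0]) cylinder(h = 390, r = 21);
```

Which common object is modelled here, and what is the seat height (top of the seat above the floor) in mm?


A stool. The seat height is 432 mm.

A 286×265×42 slab at z = 390 on four corner cylinders — a stool. The seat top is 390 + 42 = 432 mm.


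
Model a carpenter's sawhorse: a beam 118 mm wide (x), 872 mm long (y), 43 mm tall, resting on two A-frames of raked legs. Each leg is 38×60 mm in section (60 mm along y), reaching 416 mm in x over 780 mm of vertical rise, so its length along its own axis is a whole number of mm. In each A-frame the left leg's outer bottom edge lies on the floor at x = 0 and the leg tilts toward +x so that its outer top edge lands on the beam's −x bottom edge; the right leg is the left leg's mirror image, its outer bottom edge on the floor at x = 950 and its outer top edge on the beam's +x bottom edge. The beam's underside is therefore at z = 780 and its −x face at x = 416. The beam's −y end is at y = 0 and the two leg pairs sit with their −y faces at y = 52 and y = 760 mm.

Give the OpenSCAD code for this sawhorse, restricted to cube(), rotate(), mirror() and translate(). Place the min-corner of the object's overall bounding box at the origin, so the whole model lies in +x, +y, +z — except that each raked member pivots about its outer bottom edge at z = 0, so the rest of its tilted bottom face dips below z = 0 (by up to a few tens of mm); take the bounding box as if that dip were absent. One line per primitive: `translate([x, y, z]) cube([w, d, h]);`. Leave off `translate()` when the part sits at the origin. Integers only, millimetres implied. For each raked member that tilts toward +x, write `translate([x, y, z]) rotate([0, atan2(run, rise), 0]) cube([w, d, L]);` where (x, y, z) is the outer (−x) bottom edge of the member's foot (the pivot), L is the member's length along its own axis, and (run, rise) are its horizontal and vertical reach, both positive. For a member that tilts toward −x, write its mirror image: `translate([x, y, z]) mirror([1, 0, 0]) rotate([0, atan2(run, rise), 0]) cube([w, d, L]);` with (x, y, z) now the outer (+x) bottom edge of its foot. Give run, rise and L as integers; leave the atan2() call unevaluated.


translate([416, 0, 780]) cube([118, 872, 43]);
translate([0, 52, 0]) rotate([0, atan2(416, 780), 0]) cube([38, 60, 884]);
translate([950, 52, 0]) mirror([1, 0, 0]) rotate([0, atan2(416, 780), 0]) cube([38, 60, 884]);
translate([0, 760, 0]) rotate([0, atan2(416, 780), 0]) cube([38, 60, 884]);
translate([950, 760, 0]) mirror([1, 0, 0]) rotate([0, atan2(416, 780), 0]) cube([38, 60, 884]);


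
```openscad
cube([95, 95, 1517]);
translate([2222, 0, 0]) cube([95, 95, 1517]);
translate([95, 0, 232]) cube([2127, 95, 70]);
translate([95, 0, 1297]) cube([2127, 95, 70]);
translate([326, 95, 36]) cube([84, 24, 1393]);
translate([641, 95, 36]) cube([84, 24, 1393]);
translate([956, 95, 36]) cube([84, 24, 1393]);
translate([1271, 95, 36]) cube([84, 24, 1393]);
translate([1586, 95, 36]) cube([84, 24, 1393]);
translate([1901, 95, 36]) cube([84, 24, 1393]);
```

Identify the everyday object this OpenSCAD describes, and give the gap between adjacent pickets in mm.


A fence section. The picket gap is 231 mm.

Two posts, two rails, 6 pickets — a fence section. Span 2127 mm holds 6 pickets of 84 mm with 7 equal gaps: ⌊(2127 − 6·84) / 7⌋ = 231 mm.


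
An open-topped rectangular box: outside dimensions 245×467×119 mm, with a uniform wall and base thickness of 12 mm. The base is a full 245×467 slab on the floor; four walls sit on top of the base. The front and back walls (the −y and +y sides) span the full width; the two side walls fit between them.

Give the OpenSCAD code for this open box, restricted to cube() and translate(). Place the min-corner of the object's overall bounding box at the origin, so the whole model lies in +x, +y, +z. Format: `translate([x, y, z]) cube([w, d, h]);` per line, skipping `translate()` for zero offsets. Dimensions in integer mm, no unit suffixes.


cube([245, 467, 12]);
translate([0, 0, 12]) cube([245, 12, 107]);
translate([0, 455, 12]) cube([245, 12, 107]);
translate([0, 12, 12]) cube([12, 443, 107]);
translate([233, 12, 12]) cube([12, 443, 107]);


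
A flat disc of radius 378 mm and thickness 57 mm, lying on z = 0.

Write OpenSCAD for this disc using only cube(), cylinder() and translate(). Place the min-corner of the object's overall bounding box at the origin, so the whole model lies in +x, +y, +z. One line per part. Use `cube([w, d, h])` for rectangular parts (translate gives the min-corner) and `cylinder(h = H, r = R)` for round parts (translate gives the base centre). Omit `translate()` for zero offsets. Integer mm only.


translate([378, 378, 0]) cylinder(h = 57, r = 378);


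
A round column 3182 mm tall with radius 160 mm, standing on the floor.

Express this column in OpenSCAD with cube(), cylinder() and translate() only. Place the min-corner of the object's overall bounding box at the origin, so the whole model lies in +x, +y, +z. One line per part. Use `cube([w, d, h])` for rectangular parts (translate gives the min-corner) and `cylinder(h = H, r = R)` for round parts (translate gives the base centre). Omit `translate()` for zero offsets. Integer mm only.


translate([160, 160, 0]) cylinder(h = 3182, r = 160);


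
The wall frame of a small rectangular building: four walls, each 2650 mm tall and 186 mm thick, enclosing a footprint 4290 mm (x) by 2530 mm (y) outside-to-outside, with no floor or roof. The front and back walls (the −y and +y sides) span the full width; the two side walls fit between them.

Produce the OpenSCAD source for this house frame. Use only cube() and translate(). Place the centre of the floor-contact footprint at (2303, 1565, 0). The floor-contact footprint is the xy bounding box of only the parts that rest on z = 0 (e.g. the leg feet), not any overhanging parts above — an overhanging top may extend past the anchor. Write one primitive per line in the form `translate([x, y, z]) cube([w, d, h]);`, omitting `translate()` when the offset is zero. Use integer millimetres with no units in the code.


translate([158, 300, 0]) cube([4290, 186, 2650]);
translate([158, 2644, 0]) cube([4290, 186, 2650]);
translate([158, 486, 0]) cube([186, 2158, 2650]);
translate([4262, 486, 0]) cube([186, 2158, 2650]);


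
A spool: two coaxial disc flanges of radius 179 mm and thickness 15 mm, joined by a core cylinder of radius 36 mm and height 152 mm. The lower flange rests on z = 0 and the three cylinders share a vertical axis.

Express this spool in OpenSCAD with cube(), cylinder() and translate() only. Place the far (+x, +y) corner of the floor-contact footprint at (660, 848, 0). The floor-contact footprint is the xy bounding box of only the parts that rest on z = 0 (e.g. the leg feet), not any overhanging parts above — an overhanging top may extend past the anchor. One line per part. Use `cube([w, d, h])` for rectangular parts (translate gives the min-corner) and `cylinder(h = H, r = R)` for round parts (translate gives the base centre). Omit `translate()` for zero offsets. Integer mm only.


translate([481, 669, 0]) cylinder(h = 15, r = 179);
translate([481, 669, 15]) cylinder(h = 152, r = 36);
translate([481, 669, 167]) cylinder(h = 15, r = 179);


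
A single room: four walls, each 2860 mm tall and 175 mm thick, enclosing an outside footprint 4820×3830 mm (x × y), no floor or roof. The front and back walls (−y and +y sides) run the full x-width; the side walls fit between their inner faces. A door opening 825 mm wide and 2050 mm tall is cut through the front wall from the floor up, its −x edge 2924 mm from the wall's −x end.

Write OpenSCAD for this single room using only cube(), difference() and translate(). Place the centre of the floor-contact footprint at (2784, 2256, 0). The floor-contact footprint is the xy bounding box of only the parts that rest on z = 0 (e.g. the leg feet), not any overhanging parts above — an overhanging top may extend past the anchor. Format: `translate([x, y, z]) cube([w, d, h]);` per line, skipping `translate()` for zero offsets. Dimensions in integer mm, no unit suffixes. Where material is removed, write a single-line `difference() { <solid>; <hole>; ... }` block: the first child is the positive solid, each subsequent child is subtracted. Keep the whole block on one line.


difference() { translate([374, 341, 0]) cube([4820, 175, 2860]); translate([3298, 341, 0]) cube([825, 175, 2050]); }
translate([374, 3996, 0]) cube([4820, 175, 2860]);
translate([374, 516, 0]) cube([175, 3480, 2860]);
translate([5019, 516, 0]) cube([175, 3480, 2860]);


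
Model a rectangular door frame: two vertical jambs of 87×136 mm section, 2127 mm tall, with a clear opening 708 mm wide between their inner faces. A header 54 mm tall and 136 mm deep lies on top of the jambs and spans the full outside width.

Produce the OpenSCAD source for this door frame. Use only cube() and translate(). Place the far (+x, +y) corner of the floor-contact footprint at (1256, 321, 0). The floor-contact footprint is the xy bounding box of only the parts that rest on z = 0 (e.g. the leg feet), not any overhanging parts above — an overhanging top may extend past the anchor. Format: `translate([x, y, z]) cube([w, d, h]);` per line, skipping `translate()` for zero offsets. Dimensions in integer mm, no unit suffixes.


translate([374, 185, 0]) cube([87, 136, 2127]);
translate([1169, 185, 0]) cube([87, 136, 2127]);
translate([374, 185, 2127]) cube([882, 136, 54]);


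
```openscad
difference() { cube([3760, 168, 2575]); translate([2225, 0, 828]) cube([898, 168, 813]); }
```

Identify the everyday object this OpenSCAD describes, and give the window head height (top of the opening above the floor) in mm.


A wall with a window opening. The window head height is 1641 mm.

A wall with a rectangular opening subtracted — a window. Sill at z = 828, opening 813 mm tall, so the head is at 828 + 813 = 1641 mm.


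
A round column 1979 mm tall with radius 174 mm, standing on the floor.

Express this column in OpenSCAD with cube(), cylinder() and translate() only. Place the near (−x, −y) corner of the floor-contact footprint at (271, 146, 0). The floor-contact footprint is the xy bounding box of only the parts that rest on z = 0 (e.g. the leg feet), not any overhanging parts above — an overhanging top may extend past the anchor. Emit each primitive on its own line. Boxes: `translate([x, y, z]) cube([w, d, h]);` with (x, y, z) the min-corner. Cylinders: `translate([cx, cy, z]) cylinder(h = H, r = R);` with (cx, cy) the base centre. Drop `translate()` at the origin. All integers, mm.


translate([445, 320, 0]) cylinder(h = 1979, r = 174);


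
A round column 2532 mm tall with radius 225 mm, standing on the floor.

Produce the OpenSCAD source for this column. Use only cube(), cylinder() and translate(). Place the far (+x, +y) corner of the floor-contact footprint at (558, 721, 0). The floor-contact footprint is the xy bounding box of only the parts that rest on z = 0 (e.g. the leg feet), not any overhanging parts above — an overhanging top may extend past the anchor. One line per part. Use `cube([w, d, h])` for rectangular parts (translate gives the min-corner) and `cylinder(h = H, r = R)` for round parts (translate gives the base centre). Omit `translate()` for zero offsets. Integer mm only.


translate([333, 496, 0]) cylinder(h = 2532, r = 225);


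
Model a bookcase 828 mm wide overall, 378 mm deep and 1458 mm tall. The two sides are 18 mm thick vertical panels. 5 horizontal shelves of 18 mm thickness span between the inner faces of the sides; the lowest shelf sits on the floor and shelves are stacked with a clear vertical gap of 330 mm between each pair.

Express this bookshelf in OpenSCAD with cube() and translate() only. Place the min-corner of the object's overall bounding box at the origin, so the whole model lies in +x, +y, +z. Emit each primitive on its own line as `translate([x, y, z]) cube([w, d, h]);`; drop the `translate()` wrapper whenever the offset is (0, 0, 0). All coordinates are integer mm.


cube([18, 378, 1458]);
translate([810, 0, 0]) cube([18, 378, 1458]);
translate([18, 0, 0]) cube([792, 378, 18]);
translate([18, 0, 348]) cube([792, 378, 18]);
translate([18, 0, 696]) cube([792, 378, 18]);
translate([18, 0, 1044]) cube([792, 378, 18]);
translate([18, 0, 1392]) cube([792, 378, 18]);


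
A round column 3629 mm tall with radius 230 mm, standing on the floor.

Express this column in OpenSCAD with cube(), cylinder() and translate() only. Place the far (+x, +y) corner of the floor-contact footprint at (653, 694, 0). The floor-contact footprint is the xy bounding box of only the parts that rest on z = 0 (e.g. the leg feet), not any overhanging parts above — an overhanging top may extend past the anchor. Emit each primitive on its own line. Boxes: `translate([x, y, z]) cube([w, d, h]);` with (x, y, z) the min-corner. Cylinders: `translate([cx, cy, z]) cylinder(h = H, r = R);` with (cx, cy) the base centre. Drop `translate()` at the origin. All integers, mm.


translate([423, 464, 0]) cylinder(h = 3629, r = 230);


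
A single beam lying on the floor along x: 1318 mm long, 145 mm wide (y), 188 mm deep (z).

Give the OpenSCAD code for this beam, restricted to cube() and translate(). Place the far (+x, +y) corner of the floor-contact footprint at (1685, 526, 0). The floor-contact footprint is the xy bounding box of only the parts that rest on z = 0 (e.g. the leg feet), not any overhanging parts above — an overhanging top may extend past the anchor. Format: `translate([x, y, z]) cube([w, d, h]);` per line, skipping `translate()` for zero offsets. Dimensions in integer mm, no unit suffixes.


translate([367, 381, 0]) cube([1318, 145, 188]);


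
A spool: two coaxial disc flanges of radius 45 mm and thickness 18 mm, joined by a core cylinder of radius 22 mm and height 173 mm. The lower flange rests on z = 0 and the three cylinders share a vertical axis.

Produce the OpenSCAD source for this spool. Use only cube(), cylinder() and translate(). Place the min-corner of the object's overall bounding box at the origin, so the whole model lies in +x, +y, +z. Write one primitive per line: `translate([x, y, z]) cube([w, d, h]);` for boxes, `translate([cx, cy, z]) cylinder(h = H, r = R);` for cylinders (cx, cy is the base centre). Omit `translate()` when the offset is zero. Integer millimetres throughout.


translate([45, 45, 0]) cylinder(h = 18, r = 45);
translate([45, 45, 18]) cylinder(h = 173, r = 22);
translate([45, 45, 191]) cylinder(h = 18, r = 45);


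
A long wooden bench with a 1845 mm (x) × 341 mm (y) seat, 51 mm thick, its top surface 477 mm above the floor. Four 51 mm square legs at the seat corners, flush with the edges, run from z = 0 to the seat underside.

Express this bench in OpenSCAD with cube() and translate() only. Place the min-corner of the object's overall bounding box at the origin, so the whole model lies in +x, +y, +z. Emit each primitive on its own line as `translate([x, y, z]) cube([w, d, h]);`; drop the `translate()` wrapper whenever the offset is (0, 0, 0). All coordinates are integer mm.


// leg_h = 477 − 51 = 426
translate([0, 0, 426]) cube([1845, 341, 51]);
cube([51, 51, 426]);
translate([0, 290, 0]) cube([51, 51, 426]);
translate([1794, 0, 0]) cube([51, 51, 426]);
translate([1794, 290, 0]) cube([51, 51, 426]);


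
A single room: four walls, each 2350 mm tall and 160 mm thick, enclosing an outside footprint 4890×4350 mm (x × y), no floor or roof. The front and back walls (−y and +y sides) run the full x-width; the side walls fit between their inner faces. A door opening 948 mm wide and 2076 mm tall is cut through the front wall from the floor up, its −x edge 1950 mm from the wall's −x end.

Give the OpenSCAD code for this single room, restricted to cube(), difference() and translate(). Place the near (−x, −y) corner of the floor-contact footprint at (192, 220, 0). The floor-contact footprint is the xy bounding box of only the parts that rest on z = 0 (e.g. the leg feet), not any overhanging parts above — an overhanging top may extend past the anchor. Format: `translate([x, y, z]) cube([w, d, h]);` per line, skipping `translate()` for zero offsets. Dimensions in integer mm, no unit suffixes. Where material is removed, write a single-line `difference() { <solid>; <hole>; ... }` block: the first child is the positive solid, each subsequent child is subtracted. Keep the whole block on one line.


difference() { translate([192, 220, 0]) cube([4890, 160, 2350]); translate([2142, 220, 0]) cube([948, 160, 2076]); }
translate([192, 4410, 0]) cube([4890, 160, 2350]);
translate([192, 380, 0]) cube([160, 4030, 2350]);
translate([4922, 380, 0]) cube([160, 4030, 2350]);


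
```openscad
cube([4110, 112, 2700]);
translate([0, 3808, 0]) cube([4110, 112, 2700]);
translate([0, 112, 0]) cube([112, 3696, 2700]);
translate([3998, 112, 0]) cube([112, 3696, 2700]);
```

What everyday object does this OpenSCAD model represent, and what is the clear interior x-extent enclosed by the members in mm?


A house (or room) frame. The interior width is 3886 mm.

Four 2700 mm walls enclosing a rectangle with no floor or roof — a room or house frame. Outside width is 4110 mm and wall thickness is 112 mm, so the interior width is 4110 − 2 × 112 = 3886 mm.


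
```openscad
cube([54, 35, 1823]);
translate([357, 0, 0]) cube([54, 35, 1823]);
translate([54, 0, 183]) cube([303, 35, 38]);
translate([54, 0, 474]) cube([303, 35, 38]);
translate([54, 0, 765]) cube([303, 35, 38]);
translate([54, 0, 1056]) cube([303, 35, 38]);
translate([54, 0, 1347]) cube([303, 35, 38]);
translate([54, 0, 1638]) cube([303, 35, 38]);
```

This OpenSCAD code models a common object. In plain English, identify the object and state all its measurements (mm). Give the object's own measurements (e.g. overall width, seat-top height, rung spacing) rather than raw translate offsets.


A straight ladder. Two 54×35 mm vertical rails, 1823 mm tall, stand 411 mm apart (outside-to-outside) with their front faces coplanar on the −y side. 6 rungs, each 35 mm deep and 38 mm tall, span between the inner faces of the rails, front faces flush with the rails. The lowest rung's underside is at z = 183 mm and rungs are spaced 291 mm apart (underside to underside).


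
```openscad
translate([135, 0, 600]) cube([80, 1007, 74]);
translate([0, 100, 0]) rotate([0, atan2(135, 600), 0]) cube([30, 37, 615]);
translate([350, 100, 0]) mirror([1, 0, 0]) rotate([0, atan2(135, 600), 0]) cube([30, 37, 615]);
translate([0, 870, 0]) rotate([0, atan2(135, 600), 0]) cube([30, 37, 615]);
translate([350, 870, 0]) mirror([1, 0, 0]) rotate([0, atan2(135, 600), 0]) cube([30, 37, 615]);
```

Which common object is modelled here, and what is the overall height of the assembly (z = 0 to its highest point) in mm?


A sawhorse. The overall height is 674 mm.

A beam across two mirrored pairs of raked legs — a sawhorse. The beam's underside is at z = 600 (matching the legs' vertical rise in atan2(135, 600)) and the beam is 74 mm tall, so its top is at 600 + 74 = 674 mm. The raked legs top out at the beam's underside, so that is the highest point.


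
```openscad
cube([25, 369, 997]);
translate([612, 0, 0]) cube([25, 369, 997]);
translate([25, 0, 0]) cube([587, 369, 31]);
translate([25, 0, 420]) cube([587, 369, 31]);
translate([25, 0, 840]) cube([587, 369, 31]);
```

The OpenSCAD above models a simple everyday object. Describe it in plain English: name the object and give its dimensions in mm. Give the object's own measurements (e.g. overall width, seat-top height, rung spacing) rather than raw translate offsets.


An open bookshelf. Two side panels, each 25 mm thick, 369 mm deep and 997 mm tall, stand 637 mm apart (outside-to-outside). Between them sit 3 shelves, each 31 mm thick and 369 mm deep, spanning the full gap between the sides. The bottom shelf rests on the floor (its underside at z = 0) and the clear gap between one shelf's top and the next shelf's underside is 389 mm.


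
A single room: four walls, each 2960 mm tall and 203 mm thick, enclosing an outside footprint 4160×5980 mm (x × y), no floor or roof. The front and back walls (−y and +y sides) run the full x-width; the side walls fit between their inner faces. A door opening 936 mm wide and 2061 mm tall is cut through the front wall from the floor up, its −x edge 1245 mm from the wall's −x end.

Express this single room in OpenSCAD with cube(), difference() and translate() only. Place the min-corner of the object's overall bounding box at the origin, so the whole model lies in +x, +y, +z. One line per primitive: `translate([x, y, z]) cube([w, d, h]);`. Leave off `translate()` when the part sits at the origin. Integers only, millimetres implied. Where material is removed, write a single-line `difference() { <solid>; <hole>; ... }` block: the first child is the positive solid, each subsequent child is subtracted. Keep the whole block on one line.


difference() { cube([4160, 203, 2960]); translate([1245, 0, 0]) cube([936, 203, 2061]); }
translate([0, 5777, 0]) cube([4160, 203, 2960]);
translate([0, 203, 0]) cube([203, 5574, 2960]);
translate([3957, 203, 0]) cube([203, 5574, 2960]);


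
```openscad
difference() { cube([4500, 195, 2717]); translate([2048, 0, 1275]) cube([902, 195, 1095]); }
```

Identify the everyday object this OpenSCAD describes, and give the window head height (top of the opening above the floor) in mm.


A wall with a window opening. The window head height is 2370 mm.

A wall with a rectangular opening subtracted — a window. Sill at z = 1275, opening 1095 mm tall, so the head is at 1275 + 1095 = 2370 mm.


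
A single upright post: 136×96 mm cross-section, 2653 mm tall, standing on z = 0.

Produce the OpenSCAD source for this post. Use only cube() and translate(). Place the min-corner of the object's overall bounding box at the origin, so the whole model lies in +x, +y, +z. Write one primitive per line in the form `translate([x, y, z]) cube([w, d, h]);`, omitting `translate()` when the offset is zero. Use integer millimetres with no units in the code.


cube([136, 96, 2653]);


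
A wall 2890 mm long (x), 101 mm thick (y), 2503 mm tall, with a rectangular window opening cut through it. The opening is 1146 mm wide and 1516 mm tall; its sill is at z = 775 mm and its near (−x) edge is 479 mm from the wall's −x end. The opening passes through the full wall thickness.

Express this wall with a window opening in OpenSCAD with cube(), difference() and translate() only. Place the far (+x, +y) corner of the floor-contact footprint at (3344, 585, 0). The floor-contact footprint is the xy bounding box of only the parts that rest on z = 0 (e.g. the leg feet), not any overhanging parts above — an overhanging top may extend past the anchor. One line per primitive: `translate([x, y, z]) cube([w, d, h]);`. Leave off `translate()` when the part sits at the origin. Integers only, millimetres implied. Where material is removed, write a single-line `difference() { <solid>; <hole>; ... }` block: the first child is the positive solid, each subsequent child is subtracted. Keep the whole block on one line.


difference() { translate([454, 484, 0]) cube([2890, 101, 2503]); translate([933, 484, 775]) cube([1146, 101, 1516]); }


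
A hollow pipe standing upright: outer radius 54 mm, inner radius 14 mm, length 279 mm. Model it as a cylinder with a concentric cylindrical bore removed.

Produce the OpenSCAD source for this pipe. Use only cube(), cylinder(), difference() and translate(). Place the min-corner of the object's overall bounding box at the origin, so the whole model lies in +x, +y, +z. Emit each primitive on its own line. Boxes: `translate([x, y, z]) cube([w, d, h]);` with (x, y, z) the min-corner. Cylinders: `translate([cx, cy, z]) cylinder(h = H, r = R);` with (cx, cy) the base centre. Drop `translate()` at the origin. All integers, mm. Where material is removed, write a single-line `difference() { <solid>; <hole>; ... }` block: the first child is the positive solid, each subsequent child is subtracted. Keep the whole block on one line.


difference() { translate([54, 54, 0]) cylinder(h = 279, r = 54); translate([54, 54, 0]) cylinder(h = 279, r = 14); }


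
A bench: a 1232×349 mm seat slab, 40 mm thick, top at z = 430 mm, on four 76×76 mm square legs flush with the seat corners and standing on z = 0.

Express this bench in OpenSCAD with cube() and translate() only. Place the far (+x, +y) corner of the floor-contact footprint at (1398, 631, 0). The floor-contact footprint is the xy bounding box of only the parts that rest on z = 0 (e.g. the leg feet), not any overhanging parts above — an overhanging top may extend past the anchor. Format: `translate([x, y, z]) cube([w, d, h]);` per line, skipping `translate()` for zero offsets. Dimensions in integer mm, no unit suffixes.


translate([166, 282, 390]) cube([1232, 349, 40]);
translate([166, 282, 0]) cube([76, 76, 390]);
translate([166, 555, 0]) cube([76, 76, 390]);
translate([1322, 282, 0]) cube([76, 76, 390]);
translate([1322, 555, 0]) cube([76, 76, 390]);


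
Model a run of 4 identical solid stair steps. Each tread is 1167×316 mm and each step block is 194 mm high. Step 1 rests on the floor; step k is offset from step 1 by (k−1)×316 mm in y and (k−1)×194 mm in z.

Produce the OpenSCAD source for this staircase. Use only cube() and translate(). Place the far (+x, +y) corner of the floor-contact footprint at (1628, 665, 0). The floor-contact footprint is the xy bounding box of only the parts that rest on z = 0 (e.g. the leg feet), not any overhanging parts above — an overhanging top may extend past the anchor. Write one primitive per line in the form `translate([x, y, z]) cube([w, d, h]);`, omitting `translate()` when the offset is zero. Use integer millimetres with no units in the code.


translate([461, 349, 0]) cube([1167, 316, 194]);
translate([461, 665, 194]) cube([1167, 316, 194]);
translate([461, 981, 388]) cube([1167, 316, 194]);
translate([461, 1297, 582]) cube([1167, 316, 194]);


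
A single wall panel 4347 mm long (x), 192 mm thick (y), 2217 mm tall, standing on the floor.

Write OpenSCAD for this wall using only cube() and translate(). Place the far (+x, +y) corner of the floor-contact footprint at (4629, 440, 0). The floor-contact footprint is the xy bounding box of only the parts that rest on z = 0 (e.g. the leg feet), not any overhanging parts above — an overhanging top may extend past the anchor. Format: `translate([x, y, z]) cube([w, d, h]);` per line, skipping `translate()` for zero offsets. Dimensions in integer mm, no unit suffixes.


translate([282, 248, 0]) cube([4347, 192, 2217]);


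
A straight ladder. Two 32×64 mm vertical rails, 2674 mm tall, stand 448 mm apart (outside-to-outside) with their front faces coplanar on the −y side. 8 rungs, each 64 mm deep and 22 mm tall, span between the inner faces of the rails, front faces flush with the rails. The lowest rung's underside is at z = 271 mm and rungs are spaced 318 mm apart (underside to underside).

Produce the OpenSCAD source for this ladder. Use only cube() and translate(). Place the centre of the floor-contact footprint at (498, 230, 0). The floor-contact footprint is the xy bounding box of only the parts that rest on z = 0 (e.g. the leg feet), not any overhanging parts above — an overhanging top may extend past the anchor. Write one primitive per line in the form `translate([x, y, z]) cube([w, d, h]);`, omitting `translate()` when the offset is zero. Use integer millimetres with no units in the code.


translate([274, 198, 0]) cube([32, 64, 2674]);
translate([690, 198, 0]) cube([32, 64, 2674]);
translate([306, 198, 271]) cube([384, 64, 22]);
translate([306, 198, 589]) cube([384, 64, 22]);
translate([306, 198, 907]) cube([384, 64, 22]);
translate([306, 198, 1225]) cube([384, 64, 22]);
translate([306, 198, 1543]) cube([384, 64, 22]);
translate([306, 198, 1861]) cube([384, 64, 22]);
translate([306, 198, 2179]) cube([384, 64, 22]);
translate([306, 198, 2497]) cube([384, 64, 22]);
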